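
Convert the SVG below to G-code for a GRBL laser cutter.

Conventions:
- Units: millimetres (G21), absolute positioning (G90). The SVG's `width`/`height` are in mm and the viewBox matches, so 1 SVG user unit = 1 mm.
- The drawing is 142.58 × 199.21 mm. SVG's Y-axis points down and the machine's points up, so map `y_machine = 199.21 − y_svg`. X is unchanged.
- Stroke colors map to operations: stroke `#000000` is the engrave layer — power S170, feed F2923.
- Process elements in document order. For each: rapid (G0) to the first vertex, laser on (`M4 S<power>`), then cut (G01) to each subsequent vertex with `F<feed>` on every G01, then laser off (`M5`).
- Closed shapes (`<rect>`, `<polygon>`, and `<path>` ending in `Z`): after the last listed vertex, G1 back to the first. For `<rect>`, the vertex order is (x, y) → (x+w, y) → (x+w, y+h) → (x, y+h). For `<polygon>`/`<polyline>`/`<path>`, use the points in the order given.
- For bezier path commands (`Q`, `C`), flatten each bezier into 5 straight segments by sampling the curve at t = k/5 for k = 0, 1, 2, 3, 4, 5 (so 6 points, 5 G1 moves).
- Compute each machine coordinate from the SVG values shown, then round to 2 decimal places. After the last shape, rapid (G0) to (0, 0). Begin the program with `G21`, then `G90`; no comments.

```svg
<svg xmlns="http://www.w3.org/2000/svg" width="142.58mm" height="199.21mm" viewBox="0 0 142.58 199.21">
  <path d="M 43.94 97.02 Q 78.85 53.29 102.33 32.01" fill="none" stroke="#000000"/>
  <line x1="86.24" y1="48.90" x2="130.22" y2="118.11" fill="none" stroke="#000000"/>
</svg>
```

G21
G90
G0 X43.94 Y102.19
M4 S170
G01 X57.45 Y118.78 F2923
G01 X70.04 Y133.58 F2923
G01 X81.72 Y146.58 F2923
G01 X92.48 Y157.79 F2923
G01 X102.33 Y167.20 F2923
M5
G0 X86.24 Y150.31
M4 S170
G01 X130.22 Y81.10 F2923
M5
G0 X0.00 Y0.00

Since the viewBox matches the mm dimensions, user units are millimetres directly. The only transform is the Y-flip y_m = 199.21 − y_svg.

Shape 1 is a quadratic bezier drawn with `<path>`. Its stroke #000000 means engrave at S170, F2923. After flipping Y the toolpath is (43.94,102.19) → (57.45,118.78) → (70.04,133.58) → (81.72,146.58) → (92.48,157.79) → (102.33,167.20).

Shape 2 is a line segment drawn with `<line>`. Its stroke #000000 means engrave at S170, F2923. After flipping Y the toolpath is (86.24,150.31) → (130.22,81.10).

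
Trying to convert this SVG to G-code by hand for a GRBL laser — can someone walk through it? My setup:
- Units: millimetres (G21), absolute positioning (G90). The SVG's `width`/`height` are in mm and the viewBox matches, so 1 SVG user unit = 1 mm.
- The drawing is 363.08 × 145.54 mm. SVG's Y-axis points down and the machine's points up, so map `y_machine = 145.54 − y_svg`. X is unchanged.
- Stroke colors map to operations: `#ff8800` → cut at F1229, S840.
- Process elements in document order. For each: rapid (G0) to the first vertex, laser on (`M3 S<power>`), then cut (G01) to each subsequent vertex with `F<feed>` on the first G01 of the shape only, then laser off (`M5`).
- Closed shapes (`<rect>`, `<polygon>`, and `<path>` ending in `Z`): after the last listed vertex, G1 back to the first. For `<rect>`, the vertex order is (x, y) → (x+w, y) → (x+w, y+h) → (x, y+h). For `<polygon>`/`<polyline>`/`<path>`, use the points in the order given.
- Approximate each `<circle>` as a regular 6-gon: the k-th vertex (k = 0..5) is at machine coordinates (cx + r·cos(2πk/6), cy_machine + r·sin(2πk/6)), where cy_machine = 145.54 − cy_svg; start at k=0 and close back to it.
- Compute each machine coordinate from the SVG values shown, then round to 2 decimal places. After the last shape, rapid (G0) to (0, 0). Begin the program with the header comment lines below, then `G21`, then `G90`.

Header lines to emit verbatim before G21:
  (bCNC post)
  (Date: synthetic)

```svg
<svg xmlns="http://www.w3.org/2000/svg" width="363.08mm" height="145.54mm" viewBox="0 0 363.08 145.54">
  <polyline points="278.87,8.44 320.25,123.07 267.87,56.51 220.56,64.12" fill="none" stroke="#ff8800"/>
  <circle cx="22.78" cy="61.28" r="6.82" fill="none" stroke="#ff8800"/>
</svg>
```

(bCNC post)
(Date: synthetic)
G21
G90
G0 X278.87 Y137.10
M3 S840
G01 X320.25 Y22.47 F1229
G01 X267.87 Y89.03
G01 X220.56 Y81.42
M5
G0 X29.60 Y84.26
M3 S840
G01 X26.19 Y90.17 F1229
G01 X19.37 Y90.17
G01 X15.96 Y84.26
G01 X19.37 Y78.35
G01 X26.19 Y78.35
G01 X29.60 Y84.26
M5
G0 X0.00 Y0.00

viewBox `0 0 363.08 145.54` with mm width/height → 1 unit = 1 mm. Flip: y_m = 145.54 − y_svg.

**Shape 1** — `<polyline>` open polyline, stroke `#ff8800` → cut (S840, F1229). Machine vertices: (278.87,137.10) → (320.25,22.47) → (267.87,89.03) → (220.56,81.42). Open path.

**Shape 2** — `<circle>` circle, stroke `#ff8800` → cut (S840, F1229). Machine vertices: (29.60,84.26) → (26.19,90.17) → (19.37,90.17) → (15.96,84.26) → (19.37,78.35) → (26.19,78.35) → (29.60,84.26). Closed: final G1 returns to the first vertex.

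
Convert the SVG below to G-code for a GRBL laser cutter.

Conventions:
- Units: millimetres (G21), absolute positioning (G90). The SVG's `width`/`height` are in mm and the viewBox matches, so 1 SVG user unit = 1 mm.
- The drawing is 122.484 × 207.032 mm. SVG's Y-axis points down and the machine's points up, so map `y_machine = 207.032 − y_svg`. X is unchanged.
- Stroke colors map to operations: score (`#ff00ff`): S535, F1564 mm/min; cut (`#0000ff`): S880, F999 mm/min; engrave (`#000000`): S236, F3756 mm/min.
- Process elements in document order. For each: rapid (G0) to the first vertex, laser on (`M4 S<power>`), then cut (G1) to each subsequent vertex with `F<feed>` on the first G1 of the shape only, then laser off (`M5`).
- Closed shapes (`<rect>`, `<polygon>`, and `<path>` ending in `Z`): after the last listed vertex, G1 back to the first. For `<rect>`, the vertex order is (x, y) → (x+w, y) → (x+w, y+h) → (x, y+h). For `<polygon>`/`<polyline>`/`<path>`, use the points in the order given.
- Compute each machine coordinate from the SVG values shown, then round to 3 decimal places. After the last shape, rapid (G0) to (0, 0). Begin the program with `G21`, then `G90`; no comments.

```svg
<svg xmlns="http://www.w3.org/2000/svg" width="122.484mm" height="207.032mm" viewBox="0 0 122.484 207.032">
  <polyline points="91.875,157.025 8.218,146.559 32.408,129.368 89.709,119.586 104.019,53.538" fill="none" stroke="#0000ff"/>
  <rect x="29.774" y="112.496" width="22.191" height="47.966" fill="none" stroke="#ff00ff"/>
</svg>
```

G21
G90
G0 X91.875 Y50.007
M4 S880
G1 X8.218 Y60.473 F999
G1 X32.408 Y77.664
G1 X89.709 Y87.446
G1 X104.019 Y153.494
M5
G0 X29.774 Y94.536
M4 S535
G1 X51.965 Y94.536 F1564
G1 X51.965 Y46.570
G1 X29.774 Y46.570
G1 X29.774 Y94.536
M5
G0 X0.000 Y0.000

1 u = 1 mm; y_m = 207.032 − y.

[1] `<polyline>` open polyline, #0000ff→cut S880 F999: (91.875,50.007) → (8.218,60.473) → (32.408,77.664) → (89.709,87.446) → (104.019,153.494)

[2] `<rect>` rectangle, #ff00ff→score S535 F1564: (29.774,94.536) → (51.965,94.536) → (51.965,46.570) → (29.774,46.570) → (29.774,94.536) (closed)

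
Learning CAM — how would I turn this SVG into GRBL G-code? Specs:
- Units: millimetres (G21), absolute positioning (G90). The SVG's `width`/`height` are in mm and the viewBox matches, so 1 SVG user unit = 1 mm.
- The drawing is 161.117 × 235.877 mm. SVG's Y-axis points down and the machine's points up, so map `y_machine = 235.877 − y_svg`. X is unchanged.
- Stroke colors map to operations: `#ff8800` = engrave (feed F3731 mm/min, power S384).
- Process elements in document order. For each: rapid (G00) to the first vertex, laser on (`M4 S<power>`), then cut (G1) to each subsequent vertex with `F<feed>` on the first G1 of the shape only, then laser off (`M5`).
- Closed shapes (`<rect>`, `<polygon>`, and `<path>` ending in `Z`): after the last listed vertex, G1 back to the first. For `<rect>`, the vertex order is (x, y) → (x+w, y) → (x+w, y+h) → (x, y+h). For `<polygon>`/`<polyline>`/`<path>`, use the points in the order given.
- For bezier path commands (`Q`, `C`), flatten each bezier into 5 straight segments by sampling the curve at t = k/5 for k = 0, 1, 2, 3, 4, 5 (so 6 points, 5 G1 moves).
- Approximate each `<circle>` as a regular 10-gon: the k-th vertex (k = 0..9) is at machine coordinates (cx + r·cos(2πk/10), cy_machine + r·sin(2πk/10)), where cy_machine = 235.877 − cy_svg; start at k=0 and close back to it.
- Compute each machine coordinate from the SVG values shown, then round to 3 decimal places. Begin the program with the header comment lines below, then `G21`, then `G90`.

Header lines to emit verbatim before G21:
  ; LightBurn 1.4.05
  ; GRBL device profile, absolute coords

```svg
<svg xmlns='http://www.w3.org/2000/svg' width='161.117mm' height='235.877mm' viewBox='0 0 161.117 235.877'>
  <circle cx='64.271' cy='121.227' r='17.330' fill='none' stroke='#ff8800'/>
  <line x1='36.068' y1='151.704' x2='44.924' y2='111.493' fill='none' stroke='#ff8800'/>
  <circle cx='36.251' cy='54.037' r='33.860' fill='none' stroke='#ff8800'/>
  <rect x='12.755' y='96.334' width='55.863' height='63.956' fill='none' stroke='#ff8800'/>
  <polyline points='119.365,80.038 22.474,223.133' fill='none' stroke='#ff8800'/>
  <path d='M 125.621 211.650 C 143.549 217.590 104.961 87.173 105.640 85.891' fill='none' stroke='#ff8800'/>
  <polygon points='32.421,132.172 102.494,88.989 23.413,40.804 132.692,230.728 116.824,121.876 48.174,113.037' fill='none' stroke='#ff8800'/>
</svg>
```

; LightBurn 1.4.05
; GRBL device profile, absolute coords
G21
G90
G00 X81.601 Y114.650
M4 S384
G1 X78.291 Y124.836 F3731
G1 X69.626 Y131.132
G1 X58.916 Y131.132
G1 X50.251 Y124.836
G1 X46.941 Y114.650
G1 X50.251 Y104.464
G1 X58.916 Y98.168
G1 X69.626 Y98.168
G1 X78.291 Y104.464
G1 X81.601 Y114.650
M5
G00 X36.068 Y84.173
M4 S384
G1 X44.924 Y124.384 F3731
M5
G00 X70.111 Y181.840
M4 S384
G1 X63.644 Y201.742 F3731
G1 X46.714 Y214.043
G1 X25.788 Y214.043
G1 X8.858 Y201.742
G1 X2.391 Y181.840
G1 X8.858 Y161.938
G1 X25.788 Y149.637
G1 X46.714 Y149.637
G1 X63.644 Y161.938
G1 X70.111 Y181.840
M5
G00 X12.755 Y139.543
M4 S384
G1 X68.618 Y139.543 F3731
G1 X68.618 Y75.587
G1 X12.755 Y75.587
G1 X12.755 Y139.543
M5
G00 X119.365 Y155.839
M4 S384
G1 X22.474 Y12.744 F3731
M5
G00 X125.621 Y24.227
M4 S384
G1 X130.362 Y34.902 F3731
G1 X126.137 Y65.559
G1 X117.543 Y103.454
G1 X109.178 Y135.845
G1 X105.640 Y149.986
M5
G00 X32.421 Y103.705
M4 S384
G1 X102.494 Y146.888 F3731
G1 X23.413 Y195.073
G1 X132.692 Y5.149
G1 X116.824 Y114.001
G1 X48.174 Y122.840
G1 X32.421 Y103.705
M5

1 u = 1 mm; y_m = 235.877 − y.

[1] `<circle>` circle, #ff8800→engrave S384 F3731: (81.601,114.650) → (78.291,124.836) → (69.626,131.132) → (58.916,131.132) → (50.251,124.836) → (46.941,114.650) → (50.251,104.464) → (58.916,98.168) → (69.626,98.168) → (78.291,104.464) → (81.601,114.650) (closed)

[2] `<line>` line segment, #ff8800→engrave S384 F3731: (36.068,84.173) → (44.924,124.384)

[3] `<circle>` circle, #ff8800→engrave S384 F3731: (70.111,181.840) → (63.644,201.742) → (46.714,214.043) → (25.788,214.043) → (8.858,201.742) → (2.391,181.840) → (8.858,161.938) → (25.788,149.637) → (46.714,149.637) → (63.644,161.938) → (70.111,181.840) (closed)

[4] `<rect>` rectangle, #ff8800→engrave S384 F3731: (12.755,139.543) → (68.618,139.543) → (68.618,75.587) → (12.755,75.587) → (12.755,139.543) (closed)

[5] `<polyline>` line segment, #ff8800→engrave S384 F3731: (119.365,155.839) → (22.474,12.744)

[6] `<path>` cubic bezier, #ff8800→engrave S384 F3731: (125.621,24.227) → (130.362,34.902) → (126.137,65.559) → (117.543,103.454) → (109.178,135.845) → (105.640,149.986)

[7] `<polygon>` closed polygon, #ff8800→engrave S384 F3731: (32.421,103.705) → (102.494,146.888) → (23.413,195.073) → (132.692,5.149) → (116.824,114.001) → (48.174,122.840) → (32.421,103.705) (closed)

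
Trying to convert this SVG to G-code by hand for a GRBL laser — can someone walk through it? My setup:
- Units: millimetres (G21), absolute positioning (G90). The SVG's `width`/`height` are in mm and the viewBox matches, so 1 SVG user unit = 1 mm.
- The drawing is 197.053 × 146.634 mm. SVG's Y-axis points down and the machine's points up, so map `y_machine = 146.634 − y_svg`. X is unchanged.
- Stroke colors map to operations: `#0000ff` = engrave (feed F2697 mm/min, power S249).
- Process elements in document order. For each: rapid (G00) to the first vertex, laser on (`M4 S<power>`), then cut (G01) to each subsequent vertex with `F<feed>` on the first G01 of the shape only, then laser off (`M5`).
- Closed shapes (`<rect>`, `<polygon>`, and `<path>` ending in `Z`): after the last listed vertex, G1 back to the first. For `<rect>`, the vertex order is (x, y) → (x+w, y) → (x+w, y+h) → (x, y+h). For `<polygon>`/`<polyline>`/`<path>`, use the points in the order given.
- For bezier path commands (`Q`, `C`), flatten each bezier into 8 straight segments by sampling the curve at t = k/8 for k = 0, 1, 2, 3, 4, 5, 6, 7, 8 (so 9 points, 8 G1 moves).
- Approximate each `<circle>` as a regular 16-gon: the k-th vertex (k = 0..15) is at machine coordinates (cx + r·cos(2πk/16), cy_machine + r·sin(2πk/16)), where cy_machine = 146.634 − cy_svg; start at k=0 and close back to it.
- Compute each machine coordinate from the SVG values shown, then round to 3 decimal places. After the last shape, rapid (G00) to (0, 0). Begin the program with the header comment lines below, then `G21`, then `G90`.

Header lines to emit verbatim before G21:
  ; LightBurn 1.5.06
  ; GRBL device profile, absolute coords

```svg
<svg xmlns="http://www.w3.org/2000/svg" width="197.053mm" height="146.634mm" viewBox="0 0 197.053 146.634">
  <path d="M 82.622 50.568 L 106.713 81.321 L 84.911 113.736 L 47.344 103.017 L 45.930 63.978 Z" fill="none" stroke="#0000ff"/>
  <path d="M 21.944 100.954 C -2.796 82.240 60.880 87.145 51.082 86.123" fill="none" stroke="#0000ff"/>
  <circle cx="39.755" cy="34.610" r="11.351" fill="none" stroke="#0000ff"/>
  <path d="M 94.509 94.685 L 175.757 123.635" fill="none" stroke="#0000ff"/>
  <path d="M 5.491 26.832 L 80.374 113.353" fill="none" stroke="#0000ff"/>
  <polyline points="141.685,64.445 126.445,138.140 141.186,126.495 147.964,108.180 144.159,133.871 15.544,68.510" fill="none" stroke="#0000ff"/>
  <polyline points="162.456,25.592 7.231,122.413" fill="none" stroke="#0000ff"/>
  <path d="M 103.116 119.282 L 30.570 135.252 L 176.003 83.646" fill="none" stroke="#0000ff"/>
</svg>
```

; LightBurn 1.5.06
; GRBL device profile, absolute coords
G21
G90
G00 X82.622 Y96.066
M4 S249
G01 X106.713 Y65.313 F2697
G01 X84.911 Y32.898
G01 X47.344 Y43.617
G01 X45.930 Y82.656
G01 X82.622 Y96.066
M5
G00 X21.944 Y45.680
M4 S249
G01 X16.495 Y51.648 F2697
G01 X17.437 Y55.749
G01 X22.875 Y58.327
G01 X30.910 Y59.730
G01 X39.645 Y60.304
G01 X47.184 Y60.394
G01 X51.628 Y60.348
G01 X51.082 Y60.511
M5
G00 X51.106 Y112.024
M4 S249
G01 X50.242 Y116.368 F2697
G01 X47.781 Y120.050
G01 X44.099 Y122.511
G01 X39.755 Y123.375
G01 X35.411 Y122.511
G01 X31.729 Y120.050
G01 X29.268 Y116.368
G01 X28.404 Y112.024
G01 X29.268 Y107.680
G01 X31.729 Y103.998
G01 X35.411 Y101.537
G01 X39.755 Y100.673
G01 X44.099 Y101.537
G01 X47.781 Y103.998
G01 X50.242 Y107.680
G01 X51.106 Y112.024
M5
G00 X94.509 Y51.949
M4 S249
G01 X175.757 Y22.999 F2697
M5
G00 X5.491 Y119.802
M4 S249
G01 X80.374 Y33.281 F2697
M5
G00 X141.685 Y82.189
M4 S249
G01 X126.445 Y8.494 F2697
G01 X141.186 Y20.139
G01 X147.964 Y38.454
G01 X144.159 Y12.763
G01 X15.544 Y78.124
M5
G00 X162.456 Y121.042
M4 S249
G01 X7.231 Y24.221 F2697
M5
G00 X103.116 Y27.352
M4 S249
G01 X30.570 Y11.382 F2697
G01 X176.003 Y62.988
M5
G00 X0.000 Y0.000

Since the viewBox matches the mm dimensions, user units are millimetres directly. The only transform is the Y-flip y_m = 146.634 − y_svg.

Shape 1 is a regular polygon drawn with `<path>`. Its stroke #0000ff means engrave at S249, F2697. After flipping Y the toolpath is (82.622,96.066) → (106.713,65.313) → (84.911,32.898) → (47.344,43.617) → (45.930,82.656) → (82.622,96.066), returning to the start.

Shape 2 is a cubic bezier drawn with `<path>`. Its stroke #0000ff means engrave at S249, F2697. After flipping Y the toolpath is (21.944,45.680) → (16.495,51.648) → (17.437,55.749) → (22.875,58.327) → (30.910,59.730) → (39.645,60.304) → (47.184,60.394) → (51.628,60.348) → (51.082,60.511).

Shape 3 is a circle drawn with `<circle>`. Its stroke #0000ff means engrave at S249, F2697. After flipping Y the toolpath is (51.106,112.024) → (50.242,116.368) → (47.781,120.050) → (44.099,122.511) → (39.755,123.375) → (35.411,122.511) → (31.729,120.050) → (29.268,116.368) → (28.404,112.024) → (29.268,107.680) → (31.729,103.998) → (35.411,101.537) → (39.755,100.673) → (44.099,101.537) → (47.781,103.998) → (50.242,107.680) → (51.106,112.024), returning to the start.

Shape 4 is a line segment drawn with `<path>`. Its stroke #0000ff means engrave at S249, F2697. After flipping Y the toolpath is (94.509,51.949) → (175.757,22.999).

Shape 5 is a line segment drawn with `<path>`. Its stroke #0000ff means engrave at S249, F2697. After flipping Y the toolpath is (5.491,119.802) → (80.374,33.281).

Shape 6 is a open polyline drawn with `<polyline>`. Its stroke #0000ff means engrave at S249, F2697. After flipping Y the toolpath is (141.685,82.189) → (126.445,8.494) → (141.186,20.139) → (147.964,38.454) → (144.159,12.763) → (15.544,78.124).

Shape 7 is a line segment drawn with `<polyline>`. Its stroke #0000ff means engrave at S249, F2697. After flipping Y the toolpath is (162.456,121.042) → (7.231,24.221).

Shape 8 is a open polyline drawn with `<path>`. Its stroke #0000ff means engrave at S249, F2697. After flipping Y the toolpath is (103.116,27.352) → (30.570,11.382) → (176.003,62.988).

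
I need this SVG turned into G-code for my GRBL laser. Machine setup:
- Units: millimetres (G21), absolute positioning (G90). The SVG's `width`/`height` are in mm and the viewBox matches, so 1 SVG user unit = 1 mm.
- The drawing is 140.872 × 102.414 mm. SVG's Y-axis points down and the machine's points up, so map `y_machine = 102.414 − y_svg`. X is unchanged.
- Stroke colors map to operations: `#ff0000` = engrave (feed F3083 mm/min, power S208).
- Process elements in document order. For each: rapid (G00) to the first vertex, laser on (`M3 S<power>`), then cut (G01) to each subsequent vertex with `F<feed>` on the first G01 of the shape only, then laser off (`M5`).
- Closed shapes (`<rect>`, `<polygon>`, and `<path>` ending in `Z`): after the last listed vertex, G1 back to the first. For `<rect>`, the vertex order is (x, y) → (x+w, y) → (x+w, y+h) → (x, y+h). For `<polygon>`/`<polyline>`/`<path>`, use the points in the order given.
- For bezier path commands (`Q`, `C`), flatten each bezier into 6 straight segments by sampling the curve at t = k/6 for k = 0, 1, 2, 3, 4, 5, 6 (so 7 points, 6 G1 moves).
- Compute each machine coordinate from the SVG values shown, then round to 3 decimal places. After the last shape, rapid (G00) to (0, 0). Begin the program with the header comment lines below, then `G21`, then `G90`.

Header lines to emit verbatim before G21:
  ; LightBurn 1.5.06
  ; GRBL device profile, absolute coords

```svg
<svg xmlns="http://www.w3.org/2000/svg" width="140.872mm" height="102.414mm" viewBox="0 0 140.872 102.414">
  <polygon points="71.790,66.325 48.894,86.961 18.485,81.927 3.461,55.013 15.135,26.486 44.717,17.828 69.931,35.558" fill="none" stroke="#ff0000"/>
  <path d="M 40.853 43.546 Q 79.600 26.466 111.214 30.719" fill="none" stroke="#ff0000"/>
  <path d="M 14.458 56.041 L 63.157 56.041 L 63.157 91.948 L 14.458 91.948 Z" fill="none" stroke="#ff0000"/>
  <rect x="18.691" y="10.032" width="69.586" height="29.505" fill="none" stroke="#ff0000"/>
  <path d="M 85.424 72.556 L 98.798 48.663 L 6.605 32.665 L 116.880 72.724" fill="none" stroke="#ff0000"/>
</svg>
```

; LightBurn 1.5.06
; GRBL device profile, absolute coords
G21
G90
G00 X71.790 Y36.089
M3 S208
G01 X48.894 Y15.453 F3083
G01 X18.485 Y20.487
G01 X3.461 Y47.401
G01 X15.135 Y75.928
G01 X44.717 Y84.586
G01 X69.931 Y66.856
G01 X71.790 Y36.089
M5
G00 X40.853 Y58.868
M3 S208
G01 X53.571 Y63.969 F3083
G01 X65.892 Y67.884
G01 X77.817 Y70.615
G01 X89.345 Y72.160
G01 X100.478 Y72.520
G01 X111.214 Y71.695
M5
G00 X14.458 Y46.373
M3 S208
G01 X63.157 Y46.373 F3083
G01 X63.157 Y10.466
G01 X14.458 Y10.466
G01 X14.458 Y46.373
M5
G00 X18.691 Y92.382
M3 S208
G01 X88.277 Y92.382 F3083
G01 X88.277 Y62.877
G01 X18.691 Y62.877
G01 X18.691 Y92.382
M5
G00 X85.424 Y29.858
M3 S208
G01 X98.798 Y53.751 F3083
G01 X6.605 Y69.749
G01 X116.880 Y29.690
M5
G00 X0.000 Y0.000

viewBox `0 0 140.872 102.414` with mm width/height → 1 unit = 1 mm. Flip: y_m = 102.414 − y_svg.

**Shape 1** — `<polygon>` regular polygon, stroke `#ff0000` → engrave (S208, F3083). Machine vertices: (71.790,36.089) → (48.894,15.453) → (18.485,20.487) → (3.461,47.401) → (15.135,75.928) → (44.717,84.586) → (69.931,66.856) → (71.790,36.089). Closed: final G1 returns to the first vertex.

**Shape 2** — `<path>` quadratic bezier, stroke `#ff0000` → engrave (S208, F3083). Control points (SVG): P0=(40.853,43.546), P1=(79.600,26.466), P2=(111.214,30.719); sampled at t=k/6. Machine vertices: (40.853,58.868) → (53.571,63.969) → (65.892,67.884) → (77.817,70.615) → (89.345,72.160) → (100.478,72.520) → (111.214,71.695). Open path.

**Shape 3** — `<path>` rectangle, stroke `#ff0000` → engrave (S208, F3083). Machine vertices: (14.458,46.373) → (63.157,46.373) → (63.157,10.466) → (14.458,10.466) → (14.458,46.373). Closed: final G1 returns to the first vertex.

**Shape 4** — `<rect>` rectangle, stroke `#ff0000` → engrave (S208, F3083). Machine vertices: (18.691,92.382) → (88.277,92.382) → (88.277,62.877) → (18.691,62.877) → (18.691,92.382). Closed: final G1 returns to the first vertex.

**Shape 5** — `<path>` open polyline, stroke `#ff0000` → engrave (S208, F3083). Machine vertices: (85.424,29.858) → (98.798,53.751) → (6.605,69.749) → (116.880,29.690). Open path.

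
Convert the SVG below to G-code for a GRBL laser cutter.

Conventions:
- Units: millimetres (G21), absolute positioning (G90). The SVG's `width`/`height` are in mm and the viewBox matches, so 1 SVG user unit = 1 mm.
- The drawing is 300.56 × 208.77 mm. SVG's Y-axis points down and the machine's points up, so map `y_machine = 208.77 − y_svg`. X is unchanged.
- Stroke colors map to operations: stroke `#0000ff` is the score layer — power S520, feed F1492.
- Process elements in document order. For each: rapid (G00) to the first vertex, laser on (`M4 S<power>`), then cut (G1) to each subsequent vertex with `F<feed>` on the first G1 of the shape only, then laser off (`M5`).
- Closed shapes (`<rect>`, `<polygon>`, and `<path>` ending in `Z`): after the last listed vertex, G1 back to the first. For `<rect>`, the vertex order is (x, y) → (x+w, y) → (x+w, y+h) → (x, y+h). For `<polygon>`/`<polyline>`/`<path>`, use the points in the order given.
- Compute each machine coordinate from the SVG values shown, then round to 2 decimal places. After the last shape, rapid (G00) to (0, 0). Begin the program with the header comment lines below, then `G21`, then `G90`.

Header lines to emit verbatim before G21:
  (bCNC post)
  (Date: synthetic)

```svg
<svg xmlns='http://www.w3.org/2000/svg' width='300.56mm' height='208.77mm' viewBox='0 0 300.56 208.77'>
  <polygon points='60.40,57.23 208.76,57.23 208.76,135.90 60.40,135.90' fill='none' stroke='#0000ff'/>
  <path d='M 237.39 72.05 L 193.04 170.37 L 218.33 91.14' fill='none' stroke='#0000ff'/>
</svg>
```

Since the viewBox matches the mm dimensions, user units are millimetres directly. The only transform is the Y-flip y_m = 208.77 − y_svg.

Shape 1 is a rectangle drawn with `<polygon>`. Its stroke #0000ff means score at S520, F1492. After flipping Y the toolpath is (60.40,151.54) → (208.76,151.54) → (208.76,72.87) → (60.40,72.87) → (60.40,151.54), returning to the start.

Shape 2 is a open polyline drawn with `<path>`. Its stroke #0000ff means score at S520, F1492. After flipping Y the toolpath is (237.39,136.72) → (193.04,38.40) → (218.33,117.63).

(bCNC post)
(Date: synthetic)
G21
G90
G00 X60.40 Y151.54
M4 S520
G1 X208.76 Y151.54 F1492
G1 X208.76 Y72.87
G1 X60.40 Y72.87
G1 X60.40 Y151.54
M5
G00 X237.39 Y136.72
M4 S520
G1 X193.04 Y38.40 F1492
G1 X218.33 Y117.63
M5
G00 X0.00 Y0.00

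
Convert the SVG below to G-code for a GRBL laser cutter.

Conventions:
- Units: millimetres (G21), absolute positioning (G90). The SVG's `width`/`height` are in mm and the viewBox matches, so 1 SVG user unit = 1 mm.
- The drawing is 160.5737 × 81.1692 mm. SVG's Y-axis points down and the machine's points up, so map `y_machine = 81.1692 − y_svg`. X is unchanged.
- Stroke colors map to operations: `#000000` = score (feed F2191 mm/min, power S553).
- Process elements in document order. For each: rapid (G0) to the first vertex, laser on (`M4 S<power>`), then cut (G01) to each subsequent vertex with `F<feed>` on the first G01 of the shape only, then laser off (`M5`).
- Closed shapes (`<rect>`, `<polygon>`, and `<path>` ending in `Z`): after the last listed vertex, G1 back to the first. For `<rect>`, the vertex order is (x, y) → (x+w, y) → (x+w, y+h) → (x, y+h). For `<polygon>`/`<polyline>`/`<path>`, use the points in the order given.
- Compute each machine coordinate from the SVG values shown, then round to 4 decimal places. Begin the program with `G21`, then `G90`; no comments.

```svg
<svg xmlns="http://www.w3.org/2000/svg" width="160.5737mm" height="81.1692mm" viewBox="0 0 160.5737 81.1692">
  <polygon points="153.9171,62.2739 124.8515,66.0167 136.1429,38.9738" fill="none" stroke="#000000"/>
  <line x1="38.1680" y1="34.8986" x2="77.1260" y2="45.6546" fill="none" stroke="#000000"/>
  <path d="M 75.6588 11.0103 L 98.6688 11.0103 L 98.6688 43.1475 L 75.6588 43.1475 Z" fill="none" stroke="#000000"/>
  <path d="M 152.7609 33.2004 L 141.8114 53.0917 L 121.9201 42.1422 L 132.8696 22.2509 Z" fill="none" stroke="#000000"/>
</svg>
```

viewBox `0 0 160.5737 81.1692` with mm width/height → 1 unit = 1 mm. Flip: y_m = 81.1692 − y_svg.

**Shape 1** — `<polygon>` regular polygon, stroke `#000000` → score (S553, F2191). Machine vertices: (153.9171,18.8953) → (124.8515,15.1525) → (136.1429,42.1954) → (153.9171,18.8953). Closed: final G1 returns to the first vertex.

**Shape 2** — `<line>` line segment, stroke `#000000` → score (S553, F2191). Machine vertices: (38.1680,46.2706) → (77.1260,35.5146). Open path.

**Shape 3** — `<path>` rectangle, stroke `#000000` → score (S553, F2191). Machine vertices: (75.6588,70.1589) → (98.6688,70.1589) → (98.6688,38.0217) → (75.6588,38.0217) → (75.6588,70.1589). Closed: final G1 returns to the first vertex.

**Shape 4** — `<path>` regular polygon, stroke `#000000` → score (S553, F2191). Machine vertices: (152.7609,47.9688) → (141.8114,28.0775) → (121.9201,39.0270) → (132.8696,58.9183) → (152.7609,47.9688). Closed: final G1 returns to the first vertex.

G21
G90
G0 X153.9171 Y18.8953
M4 S553
G01 X124.8515 Y15.1525 F2191
G01 X136.1429 Y42.1954
G01 X153.9171 Y18.8953
M5
G0 X38.1680 Y46.2706
M4 S553
G01 X77.1260 Y35.5146 F2191
M5
G0 X75.6588 Y70.1589
M4 S553
G01 X98.6688 Y70.1589 F2191
G01 X98.6688 Y38.0217
G01 X75.6588 Y38.0217
G01 X75.6588 Y70.1589
M5
G0 X152.7609 Y47.9688
M4 S553
G01 X141.8114 Y28.0775 F2191
G01 X121.9201 Y39.0270
G01 X132.8696 Y58.9183
G01 X152.7609 Y47.9688
M5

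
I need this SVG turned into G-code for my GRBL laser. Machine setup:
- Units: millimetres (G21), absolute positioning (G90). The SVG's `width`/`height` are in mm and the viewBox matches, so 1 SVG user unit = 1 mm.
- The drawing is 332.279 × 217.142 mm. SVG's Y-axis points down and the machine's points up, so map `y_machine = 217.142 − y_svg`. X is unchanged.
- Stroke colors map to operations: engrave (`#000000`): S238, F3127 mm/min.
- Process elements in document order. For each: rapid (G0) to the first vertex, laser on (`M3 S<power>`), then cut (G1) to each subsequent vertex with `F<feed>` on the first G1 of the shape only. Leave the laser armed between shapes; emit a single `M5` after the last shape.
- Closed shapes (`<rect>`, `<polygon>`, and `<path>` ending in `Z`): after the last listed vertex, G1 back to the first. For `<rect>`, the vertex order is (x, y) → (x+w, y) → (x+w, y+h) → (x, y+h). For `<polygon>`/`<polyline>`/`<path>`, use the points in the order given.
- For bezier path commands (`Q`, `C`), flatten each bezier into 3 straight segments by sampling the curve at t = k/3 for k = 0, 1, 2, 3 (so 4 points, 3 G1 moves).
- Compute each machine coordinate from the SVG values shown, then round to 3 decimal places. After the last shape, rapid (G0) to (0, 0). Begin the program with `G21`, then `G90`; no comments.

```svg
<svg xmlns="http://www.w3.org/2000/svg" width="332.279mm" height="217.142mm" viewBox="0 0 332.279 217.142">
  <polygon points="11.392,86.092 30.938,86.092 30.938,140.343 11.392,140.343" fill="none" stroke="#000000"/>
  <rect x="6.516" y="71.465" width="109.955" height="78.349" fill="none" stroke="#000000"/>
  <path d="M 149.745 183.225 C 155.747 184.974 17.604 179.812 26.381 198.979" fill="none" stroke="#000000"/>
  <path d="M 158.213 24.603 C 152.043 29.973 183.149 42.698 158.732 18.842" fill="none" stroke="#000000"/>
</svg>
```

viewBox `0 0 332.279 217.142` with mm width/height → 1 unit = 1 mm. Flip: y_m = 217.142 − y_svg.

**Shape 1** — `<polygon>` rectangle, stroke `#000000` → engrave (S238, F3127). Machine vertices: (11.392,131.050) → (30.938,131.050) → (30.938,76.799) → (11.392,76.799) → (11.392,131.050). Closed: final G1 returns to the first vertex.

**Shape 2** — `<rect>` rectangle, stroke `#000000` → engrave (S238, F3127). Machine vertices: (6.516,145.677) → (116.471,145.677) → (116.471,67.328) → (6.516,67.328) → (6.516,145.677). Closed: final G1 returns to the first vertex.

**Shape 3** — `<path>` cubic bezier, stroke `#000000` → engrave (S238, F3127). Control points (SVG): P0=(149.745,183.225), P1=(155.747,184.974), P2=(17.604,179.812), P3=(26.381,198.979); sampled at t=k/3. Machine vertices: (149.745,33.917) → (118.479,33.315) → (55.797,30.377) → (26.381,18.163). Open path.

**Shape 4** — `<path>` cubic bezier, stroke `#000000` → engrave (S238, F3127). Control points (SVG): P0=(158.213,24.603), P1=(152.043,29.973), P2=(183.149,42.698), P3=(158.732,18.842); sampled at t=k/3. Machine vertices: (158.213,192.539) → (161.031,186.345) → (168.078,185.010) → (158.732,198.300). Open path.

G21
G90
G0 X11.392 Y131.050
M3 S238
G1 X30.938 Y131.050 F3127
G1 X30.938 Y76.799
G1 X11.392 Y76.799
G1 X11.392 Y131.050
G0 X6.516 Y145.677
M3 S238
G1 X116.471 Y145.677 F3127
G1 X116.471 Y67.328
G1 X6.516 Y67.328
G1 X6.516 Y145.677
G0 X149.745 Y33.917
M3 S238
G1 X118.479 Y33.315 F3127
G1 X55.797 Y30.377
G1 X26.381 Y18.163
G0 X158.213 Y192.539
M3 S238
G1 X161.031 Y186.345 F3127
G1 X168.078 Y185.010
G1 X158.732 Y198.300
M5
G0 X0.000 Y0.000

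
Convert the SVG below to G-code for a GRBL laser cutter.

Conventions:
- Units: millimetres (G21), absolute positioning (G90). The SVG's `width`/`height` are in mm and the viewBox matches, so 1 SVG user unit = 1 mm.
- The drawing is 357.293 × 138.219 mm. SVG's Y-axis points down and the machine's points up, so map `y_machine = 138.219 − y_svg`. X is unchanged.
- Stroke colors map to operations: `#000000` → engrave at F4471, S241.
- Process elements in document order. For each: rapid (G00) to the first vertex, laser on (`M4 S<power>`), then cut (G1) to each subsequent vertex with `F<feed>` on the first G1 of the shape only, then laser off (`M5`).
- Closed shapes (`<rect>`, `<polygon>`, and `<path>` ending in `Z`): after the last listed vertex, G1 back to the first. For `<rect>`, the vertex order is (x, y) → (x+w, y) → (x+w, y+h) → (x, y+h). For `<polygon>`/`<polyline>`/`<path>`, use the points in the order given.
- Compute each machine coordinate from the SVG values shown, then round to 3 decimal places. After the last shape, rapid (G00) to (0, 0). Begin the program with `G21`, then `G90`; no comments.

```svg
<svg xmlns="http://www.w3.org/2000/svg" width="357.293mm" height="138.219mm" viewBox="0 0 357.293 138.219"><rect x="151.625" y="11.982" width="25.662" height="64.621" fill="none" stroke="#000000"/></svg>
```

1 u = 1 mm; y_m = 138.219 − y.

[1] `<rect>` rectangle, #000000→engrave S241 F4471: (151.625,126.237) → (177.287,126.237) → (177.287,61.616) → (151.625,61.616) → (151.625,126.237) (closed)

G21
G90
G00 X151.625 Y126.237
M4 S241
G1 X177.287 Y126.237 F4471
G1 X177.287 Y61.616
G1 X151.625 Y61.616
G1 X151.625 Y126.237
M5
G00 X0.000 Y0.000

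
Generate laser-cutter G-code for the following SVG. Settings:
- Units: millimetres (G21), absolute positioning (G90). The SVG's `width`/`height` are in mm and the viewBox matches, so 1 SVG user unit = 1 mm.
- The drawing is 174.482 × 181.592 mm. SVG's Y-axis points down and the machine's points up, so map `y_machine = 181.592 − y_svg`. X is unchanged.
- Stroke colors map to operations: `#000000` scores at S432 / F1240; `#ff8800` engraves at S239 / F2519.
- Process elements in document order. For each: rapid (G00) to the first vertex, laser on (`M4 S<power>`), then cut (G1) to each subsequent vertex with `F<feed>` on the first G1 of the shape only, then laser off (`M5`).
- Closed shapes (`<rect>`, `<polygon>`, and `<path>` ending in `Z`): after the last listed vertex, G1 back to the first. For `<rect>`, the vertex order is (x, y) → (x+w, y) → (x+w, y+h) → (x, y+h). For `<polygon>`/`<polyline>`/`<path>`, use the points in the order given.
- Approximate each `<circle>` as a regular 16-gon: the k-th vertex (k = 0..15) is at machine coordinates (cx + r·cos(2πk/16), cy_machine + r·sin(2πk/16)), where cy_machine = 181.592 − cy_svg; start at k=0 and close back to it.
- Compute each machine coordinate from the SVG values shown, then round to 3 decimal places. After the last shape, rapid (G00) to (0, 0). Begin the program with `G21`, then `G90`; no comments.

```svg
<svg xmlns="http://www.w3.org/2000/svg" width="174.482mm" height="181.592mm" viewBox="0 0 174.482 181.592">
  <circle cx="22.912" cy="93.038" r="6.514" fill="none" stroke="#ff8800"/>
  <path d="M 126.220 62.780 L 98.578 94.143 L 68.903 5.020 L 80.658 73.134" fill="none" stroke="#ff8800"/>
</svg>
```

G21
G90
G00 X29.426 Y88.554
M4 S239
G1 X28.930 Y91.047 F2519
G1 X27.518 Y93.160
G1 X25.405 Y94.572
G1 X22.912 Y95.068
G1 X20.419 Y94.572
G1 X18.306 Y93.160
G1 X16.894 Y91.047
G1 X16.398 Y88.554
G1 X16.894 Y86.061
G1 X18.306 Y83.948
G1 X20.419 Y82.536
G1 X22.912 Y82.040
G1 X25.405 Y82.536
G1 X27.518 Y83.948
G1 X28.930 Y86.061
G1 X29.426 Y88.554
M5
G00 X126.220 Y118.812
M4 S239
G1 X98.578 Y87.449 F2519
G1 X68.903 Y176.572
G1 X80.658 Y108.458
M5
G00 X0.000 Y0.000

1 u = 1 mm; y_m = 181.592 − y.

[1] `<circle>` circle, #ff8800→engrave S239 F2519: (29.426,88.554) → (28.930,91.047) → (27.518,93.160) → (25.405,94.572) → (22.912,95.068) → (20.419,94.572) → (18.306,93.160) → (16.894,91.047) → (16.398,88.554) → (16.894,86.061) → (18.306,83.948) → (20.419,82.536) → (22.912,82.040) → (25.405,82.536) → (27.518,83.948) → (28.930,86.061) → (29.426,88.554) (closed)

[2] `<path>` open polyline, #ff8800→engrave S239 F2519: (126.220,118.812) → (98.578,87.449) → (68.903,176.572) → (80.658,108.458)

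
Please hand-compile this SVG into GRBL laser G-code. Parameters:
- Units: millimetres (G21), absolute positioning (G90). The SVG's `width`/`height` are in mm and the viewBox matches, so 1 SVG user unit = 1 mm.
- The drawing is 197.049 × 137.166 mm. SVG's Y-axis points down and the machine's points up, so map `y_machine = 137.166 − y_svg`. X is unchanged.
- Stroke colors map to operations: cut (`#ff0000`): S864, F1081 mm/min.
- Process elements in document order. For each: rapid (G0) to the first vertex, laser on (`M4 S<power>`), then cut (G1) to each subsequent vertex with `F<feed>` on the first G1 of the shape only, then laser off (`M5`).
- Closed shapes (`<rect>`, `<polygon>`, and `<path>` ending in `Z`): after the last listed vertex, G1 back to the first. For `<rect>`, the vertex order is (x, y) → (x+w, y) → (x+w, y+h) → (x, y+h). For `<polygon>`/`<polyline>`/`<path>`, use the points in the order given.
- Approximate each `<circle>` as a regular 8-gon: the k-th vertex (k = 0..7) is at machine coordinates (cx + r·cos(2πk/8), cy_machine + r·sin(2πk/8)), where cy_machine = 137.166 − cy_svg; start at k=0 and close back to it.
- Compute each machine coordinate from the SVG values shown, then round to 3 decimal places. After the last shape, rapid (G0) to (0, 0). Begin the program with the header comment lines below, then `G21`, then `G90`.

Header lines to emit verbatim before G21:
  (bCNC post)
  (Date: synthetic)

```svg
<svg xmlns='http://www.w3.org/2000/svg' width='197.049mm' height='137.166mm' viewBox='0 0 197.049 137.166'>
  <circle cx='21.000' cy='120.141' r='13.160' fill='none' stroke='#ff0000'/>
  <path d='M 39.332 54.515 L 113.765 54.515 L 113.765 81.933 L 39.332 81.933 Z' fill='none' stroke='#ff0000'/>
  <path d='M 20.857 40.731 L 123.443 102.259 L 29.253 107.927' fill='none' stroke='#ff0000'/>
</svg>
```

1 u = 1 mm; y_m = 137.166 − y.

[1] `<circle>` circle, #ff0000→cut S864 F1081: (34.160,17.025) → (30.306,26.331) → (21.000,30.185) → (11.694,26.331) → (7.840,17.025) → (11.694,7.719) → (21.000,3.865) → (30.306,7.719) → (34.160,17.025) (closed)

[2] `<path>` rectangle, #ff0000→cut S864 F1081: (39.332,82.651) → (113.765,82.651) → (113.765,55.233) → (39.332,55.233) → (39.332,82.651) (closed)

[3] `<path>` open polyline, #ff0000→cut S864 F1081: (20.857,96.435) → (123.443,34.907) → (29.253,29.239)

(bCNC post)
(Date: synthetic)
G21
G90
G0 X34.160 Y17.025
M4 S864
G1 X30.306 Y26.331 F1081
G1 X21.000 Y30.185
G1 X11.694 Y26.331
G1 X7.840 Y17.025
G1 X11.694 Y7.719
G1 X21.000 Y3.865
G1 X30.306 Y7.719
G1 X34.160 Y17.025
M5
G0 X39.332 Y82.651
M4 S864
G1 X113.765 Y82.651 F1081
G1 X113.765 Y55.233
G1 X39.332 Y55.233
G1 X39.332 Y82.651
M5
G0 X20.857 Y96.435
M4 S864
G1 X123.443 Y34.907 F1081
G1 X29.253 Y29.239
M5
G0 X0.000 Y0.000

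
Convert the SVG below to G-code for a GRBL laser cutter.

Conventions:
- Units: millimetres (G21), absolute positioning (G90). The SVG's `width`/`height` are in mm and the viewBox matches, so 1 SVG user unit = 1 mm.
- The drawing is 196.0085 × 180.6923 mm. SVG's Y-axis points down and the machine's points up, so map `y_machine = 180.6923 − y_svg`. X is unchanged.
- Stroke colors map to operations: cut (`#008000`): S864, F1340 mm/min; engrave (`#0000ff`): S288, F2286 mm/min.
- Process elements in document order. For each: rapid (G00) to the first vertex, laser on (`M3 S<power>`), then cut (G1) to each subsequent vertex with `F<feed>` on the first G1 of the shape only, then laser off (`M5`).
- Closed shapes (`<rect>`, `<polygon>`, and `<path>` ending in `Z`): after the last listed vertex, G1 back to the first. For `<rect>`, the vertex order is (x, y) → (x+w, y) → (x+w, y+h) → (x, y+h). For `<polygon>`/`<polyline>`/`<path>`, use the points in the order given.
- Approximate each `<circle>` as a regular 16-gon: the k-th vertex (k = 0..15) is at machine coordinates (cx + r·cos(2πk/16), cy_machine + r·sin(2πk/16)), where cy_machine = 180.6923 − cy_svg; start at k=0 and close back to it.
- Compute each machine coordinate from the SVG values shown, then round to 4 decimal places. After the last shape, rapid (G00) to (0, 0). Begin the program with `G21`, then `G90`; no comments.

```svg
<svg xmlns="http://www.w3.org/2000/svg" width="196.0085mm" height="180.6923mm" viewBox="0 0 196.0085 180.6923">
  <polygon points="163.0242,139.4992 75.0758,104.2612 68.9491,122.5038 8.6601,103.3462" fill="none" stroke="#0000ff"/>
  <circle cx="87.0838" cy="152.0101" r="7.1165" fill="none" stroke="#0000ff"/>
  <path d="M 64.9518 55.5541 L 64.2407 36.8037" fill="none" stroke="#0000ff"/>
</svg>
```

G21
G90
G00 X163.0242 Y41.1931
M3 S288
G1 X75.0758 Y76.4311 F2286
G1 X68.9491 Y58.1885
G1 X8.6601 Y77.3461
G1 X163.0242 Y41.1931
M5
G00 X94.2003 Y28.6822
M3 S288
G1 X93.6586 Y31.4056 F2286
G1 X92.1159 Y33.7143
G1 X89.8072 Y35.2570
G1 X87.0838 Y35.7987
G1 X84.3604 Y35.2570
G1 X82.0517 Y33.7143
G1 X80.5090 Y31.4056
G1 X79.9673 Y28.6822
G1 X80.5090 Y25.9588
G1 X82.0517 Y23.6501
G1 X84.3604 Y22.1074
G1 X87.0838 Y21.5657
G1 X89.8072 Y22.1074
G1 X92.1159 Y23.6501
G1 X93.6586 Y25.9588
G1 X94.2003 Y28.6822
M5
G00 X64.9518 Y125.1382
M3 S288
G1 X64.2407 Y143.8886 F2286
M5
G00 X0.0000 Y0.0000

1 u = 1 mm; y_m = 180.6923 − y.

[1] `<polygon>` closed polygon, #0000ff→engrave S288 F2286: (163.0242,41.1931) → (75.0758,76.4311) → (68.9491,58.1885) → (8.6601,77.3461) → (163.0242,41.1931) (closed)

[2] `<circle>` circle, #0000ff→engrave S288 F2286: (94.2003,28.6822) → (93.6586,31.4056) → (92.1159,33.7143) → (89.8072,35.2570) → (87.0838,35.7987) → (84.3604,35.2570) → (82.0517,33.7143) → (80.5090,31.4056) → (79.9673,28.6822) → (80.5090,25.9588) → (82.0517,23.6501) → (84.3604,22.1074) → (87.0838,21.5657) → (89.8072,22.1074) → (92.1159,23.6501) → (93.6586,25.9588) → (94.2003,28.6822) (closed)

[3] `<path>` line segment, #0000ff→engrave S288 F2286: (64.9518,125.1382) → (64.2407,143.8886)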